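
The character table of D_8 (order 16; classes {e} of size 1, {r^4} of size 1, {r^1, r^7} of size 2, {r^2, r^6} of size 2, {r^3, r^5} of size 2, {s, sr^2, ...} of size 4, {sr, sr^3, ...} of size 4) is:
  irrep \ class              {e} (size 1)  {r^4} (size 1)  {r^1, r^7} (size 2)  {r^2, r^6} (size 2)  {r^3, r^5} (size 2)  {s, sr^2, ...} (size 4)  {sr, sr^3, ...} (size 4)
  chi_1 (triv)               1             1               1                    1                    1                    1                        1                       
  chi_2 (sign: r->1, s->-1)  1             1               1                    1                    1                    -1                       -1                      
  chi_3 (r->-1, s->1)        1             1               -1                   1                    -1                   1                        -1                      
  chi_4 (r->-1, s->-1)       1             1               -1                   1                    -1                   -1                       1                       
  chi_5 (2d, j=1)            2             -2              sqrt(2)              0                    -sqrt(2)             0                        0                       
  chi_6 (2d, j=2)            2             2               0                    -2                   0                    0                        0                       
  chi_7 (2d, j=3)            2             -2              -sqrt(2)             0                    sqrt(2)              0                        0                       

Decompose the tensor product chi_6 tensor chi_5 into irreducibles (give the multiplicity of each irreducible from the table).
chi_6 tensor chi_5 = chi_5 + chi_7 (all other irreducibles have multiplicity 0).

Solution. The character of a tensor product is the pointwise product (chi_6 * chi_5)(C) = chi_6(C) * chi_5(C):
  {e}: (2)*(2), {r^4}: (2)*(-2), {r^1, r^7}: (0)*(sqrt(2)), {r^2, r^6}: (-2)*(0), {r^3, r^5}: (0)*(-sqrt(2)), {s, sr^2, ...}: (0)*(0), {sr, sr^3, ...}: (0)*(0)
so (chi_6 * chi_5) takes values
  {e} -> 4, {r^4} -> -4, {r^1, r^7} -> 0, {r^2, r^6} -> 0, {r^3, r^5} -> 0, {s, sr^2, ...} -> 0, {sr, sr^3, ...} -> 0.
Now take the inner product of this character with each irreducible chi from the table, <chi_6*chi_5, chi> = (1/16) sum_C |C| (chi_6*chi_5)(C) conj(chi(C)):
  <chi_6*chi_5, chi_1> = (1/16)[1*(4)*conj(1) + 1*(-4)*conj(1) + 2*(0)*conj(1) + 2*(0)*conj(1) + 2*(0)*conj(1) + 4*(0)*conj(1) + 4*(0)*conj(1)]
      = (1/16)[(4) + (-4) + (0) + (0) + (0) + (0) + (0)] = 0/16 = 0
  <chi_6*chi_5, chi_2> = (1/16)[1*(4)*conj(1) + 1*(-4)*conj(1) + 2*(0)*conj(1) + 2*(0)*conj(1) + 2*(0)*conj(1) + 4*(0)*conj(-1) + 4*(0)*conj(-1)]
      = (1/16)[(4) + (-4) + (0) + (0) + (0) + (0) + (0)] = 0/16 = 0
  <chi_6*chi_5, chi_3> = (1/16)[1*(4)*conj(1) + 1*(-4)*conj(1) + 2*(0)*conj(-1) + 2*(0)*conj(1) + 2*(0)*conj(-1) + 4*(0)*conj(1) + 4*(0)*conj(-1)]
      = (1/16)[(4) + (-4) + (0) + (0) + (0) + (0) + (0)] = 0/16 = 0
  <chi_6*chi_5, chi_4> = (1/16)[1*(4)*conj(1) + 1*(-4)*conj(1) + 2*(0)*conj(-1) + 2*(0)*conj(1) + 2*(0)*conj(-1) + 4*(0)*conj(-1) + 4*(0)*conj(1)]
      = (1/16)[(4) + (-4) + (0) + (0) + (0) + (0) + (0)] = 0/16 = 0
  <chi_6*chi_5, chi_5> = (1/16)[1*(4)*conj(2) + 1*(-4)*conj(-2) + 2*(0)*conj(sqrt(2)) + 2*(0)*conj(0) + 2*(0)*conj(-sqrt(2)) + 4*(0)*conj(0) + 4*(0)*conj(0)]
      = (1/16)[(8) + (8) + (0) + (0) + (0) + (0) + (0)] = 16/16 = 1
  <chi_6*chi_5, chi_6> = (1/16)[1*(4)*conj(2) + 1*(-4)*conj(2) + 2*(0)*conj(0) + 2*(0)*conj(-2) + 2*(0)*conj(0) + 4*(0)*conj(0) + 4*(0)*conj(0)]
      = (1/16)[(8) + (-8) + (0) + (0) + (0) + (0) + (0)] = 0/16 = 0
  <chi_6*chi_5, chi_7> = (1/16)[1*(4)*conj(2) + 1*(-4)*conj(-2) + 2*(0)*conj(-sqrt(2)) + 2*(0)*conj(0) + 2*(0)*conj(sqrt(2)) + 4*(0)*conj(0) + 4*(0)*conj(0)]
      = (1/16)[(8) + (8) + (0) + (0) + (0) + (0) + (0)] = 16/16 = 1
Hence the multiplicities are chi_5: 1, chi_7: 1. Dimension check: dim(chi_6)*dim(chi_5) = 2*2 = 4 and sum (mult * dim) = 1*2 + 1*2 = 4.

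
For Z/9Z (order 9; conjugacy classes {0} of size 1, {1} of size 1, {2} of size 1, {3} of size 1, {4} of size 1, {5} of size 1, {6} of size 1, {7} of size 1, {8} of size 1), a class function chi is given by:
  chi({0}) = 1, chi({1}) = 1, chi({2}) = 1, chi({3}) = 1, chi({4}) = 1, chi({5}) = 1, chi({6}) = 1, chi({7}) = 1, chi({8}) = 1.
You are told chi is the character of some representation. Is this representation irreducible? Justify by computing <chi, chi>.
Irreducible: <chi, chi> = 1.

Argument: <chi, chi> = (1/|G|) sum_C |C| * |chi(C)|^2 = (1/9)[1*|1|^2 + 1*|1|^2 + 1*|1|^2 + 1*|1|^2 + 1*|1|^2 + 1*|1|^2 + 1*|1|^2 + 1*|1|^2 + 1*|1|^2]
  = (1/9)[(1) + (1) + (1) + (1) + (1) + (1) + (1) + (1) + (1)] = 9/9 = 1.
(Exp terms are combined using exp(i*s)*conj(exp(i*t)) = exp(i*(s-t)), and sums of them are collapsed using the identity that for every m > 1 the m distinct m-th roots of unity sum to 0, e.g. 1 + exp(2*I*pi/3) + exp(-2*I*pi/3) = 0.)
A character is irreducible iff <chi, chi> = 1, so this representation is irreducible.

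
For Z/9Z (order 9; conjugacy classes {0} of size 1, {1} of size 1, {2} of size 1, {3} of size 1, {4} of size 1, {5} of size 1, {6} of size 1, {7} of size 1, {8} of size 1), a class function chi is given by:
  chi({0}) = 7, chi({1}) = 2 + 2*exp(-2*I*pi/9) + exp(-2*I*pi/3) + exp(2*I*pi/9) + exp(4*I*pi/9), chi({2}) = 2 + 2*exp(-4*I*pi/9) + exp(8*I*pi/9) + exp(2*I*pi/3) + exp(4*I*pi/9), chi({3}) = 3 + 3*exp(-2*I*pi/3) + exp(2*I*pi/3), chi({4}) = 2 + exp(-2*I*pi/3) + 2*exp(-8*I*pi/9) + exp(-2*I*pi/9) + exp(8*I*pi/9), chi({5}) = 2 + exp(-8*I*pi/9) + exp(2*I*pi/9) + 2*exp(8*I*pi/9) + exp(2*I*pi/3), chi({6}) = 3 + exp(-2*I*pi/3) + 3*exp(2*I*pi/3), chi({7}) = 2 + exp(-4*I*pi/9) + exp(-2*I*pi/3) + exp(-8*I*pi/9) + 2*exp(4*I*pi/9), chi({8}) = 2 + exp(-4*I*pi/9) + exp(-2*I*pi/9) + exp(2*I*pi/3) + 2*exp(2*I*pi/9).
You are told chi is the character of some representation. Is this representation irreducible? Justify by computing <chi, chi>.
Not irreducible (reducible): <chi, chi> = 11 > 1.

Explanation: <chi, chi> = (1/|G|) sum_C |C| * |chi(C)|^2 = (1/9)[1*|7|^2 + 1*|2 + 2*exp(-2*I*pi/9) + exp(-2*I*pi/3) + exp(2*I*pi/9) + exp(4*I*pi/9)|^2 + 1*|2 + 2*exp(-4*I*pi/9) + exp(8*I*pi/9) + exp(2*I*pi/3) + exp(4*I*pi/9)|^2 + 1*|3 + 3*exp(-2*I*pi/3) + exp(2*I*pi/3)|^2 + 1*|2 + exp(-2*I*pi/3) + 2*exp(-8*I*pi/9) + exp(-2*I*pi/9) + exp(8*I*pi/9)|^2 + 1*|2 + exp(-8*I*pi/9) + exp(2*I*pi/9) + 2*exp(8*I*pi/9) + exp(2*I*pi/3)|^2 + 1*|3 + exp(-2*I*pi/3) + 3*exp(2*I*pi/3)|^2 + 1*|2 + exp(-4*I*pi/9) + exp(-2*I*pi/3) + exp(-8*I*pi/9) + 2*exp(4*I*pi/9)|^2 + 1*|2 + exp(-4*I*pi/9) + exp(-2*I*pi/9) + exp(2*I*pi/3) + 2*exp(2*I*pi/9)|^2]
  = (1/9)[(49) + (11 + 6*exp(-4*I*pi/9) + 7*exp(-2*I*pi/9) + 4*exp(-2*I*pi/3) + 2*exp(-8*I*pi/9) + 2*exp(8*I*pi/9) + 4*exp(2*I*pi/3) + 7*exp(2*I*pi/9) + 6*exp(4*I*pi/9)) + (11 + 7*exp(-4*I*pi/9) + 4*exp(-2*I*pi/3) + 6*exp(-8*I*pi/9) + 2*exp(-2*I*pi/9) + 2*exp(2*I*pi/9) + 6*exp(8*I*pi/9) + 4*exp(2*I*pi/3) + 7*exp(4*I*pi/9)) + (4) + (11 + 6*exp(-2*I*pi/9) + 4*exp(-2*I*pi/3) + 7*exp(-8*I*pi/9) + 2*exp(-4*I*pi/9) + 2*exp(4*I*pi/9) + 7*exp(8*I*pi/9) + 4*exp(2*I*pi/3) + 6*exp(2*I*pi/9)) + (11 + 6*exp(-2*I*pi/9) + 4*exp(-2*I*pi/3) + 7*exp(-8*I*pi/9) + 2*exp(-4*I*pi/9) + 2*exp(4*I*pi/9) + 7*exp(8*I*pi/9) + 4*exp(2*I*pi/3) + 6*exp(2*I*pi/9)) + (4) + (11 + 7*exp(-4*I*pi/9) + 4*exp(-2*I*pi/3) + 6*exp(-8*I*pi/9) + 2*exp(-2*I*pi/9) + 2*exp(2*I*pi/9) + 6*exp(8*I*pi/9) + 4*exp(2*I*pi/3) + 7*exp(4*I*pi/9)) + (11 + 6*exp(-4*I*pi/9) + 7*exp(-2*I*pi/9) + 4*exp(-2*I*pi/3) + 2*exp(-8*I*pi/9) + 2*exp(8*I*pi/9) + 4*exp(2*I*pi/3) + 7*exp(2*I*pi/9) + 6*exp(4*I*pi/9))] = 99/9 = 11.
(Exp terms are combined using exp(i*s)*conj(exp(i*t)) = exp(i*(s-t)), and sums of them are collapsed using the identity that for every m > 1 the m distinct m-th roots of unity sum to 0, e.g. 1 + exp(2*I*pi/3) + exp(-2*I*pi/3) = 0.)
A character is irreducible iff <chi, chi> = 1, so this representation is reducible.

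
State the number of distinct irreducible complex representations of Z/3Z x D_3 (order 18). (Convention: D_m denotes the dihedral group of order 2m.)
9

The number of irreducible complex representations of a finite group equals its number of conjugacy classes. For a direct product, #classes(G x H) = #classes(G) * #classes(H). Z/3Z has 3 classes (abelian), D_3 has 3 classes, so 3 * 3 = 9, so Z/3Z x D_3 (order 18) has exactly 9 irreducible complex representations.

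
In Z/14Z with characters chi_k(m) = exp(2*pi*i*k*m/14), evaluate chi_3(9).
chi_3(9) = zeta_14^27 = exp(-I*pi/7)

Working: chi_3(9) = zeta_14^(3*9) = zeta_14^27. Since zeta_14^14 = 1, this equals zeta_14^13 = exp(2*pi*i*13/14) = exp(-I*pi/7).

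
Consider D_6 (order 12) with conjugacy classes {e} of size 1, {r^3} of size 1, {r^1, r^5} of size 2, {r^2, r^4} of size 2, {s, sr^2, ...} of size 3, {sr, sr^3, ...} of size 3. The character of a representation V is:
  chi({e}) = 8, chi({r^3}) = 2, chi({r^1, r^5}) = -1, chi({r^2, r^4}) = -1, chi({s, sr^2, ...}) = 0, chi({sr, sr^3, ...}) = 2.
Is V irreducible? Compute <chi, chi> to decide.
Not irreducible (reducible): <chi, chi> = 7 > 1.

Solution. <chi, chi> = (1/|G|) sum_C |C| * |chi(C)|^2 = (1/12)[1*|8|^2 + 1*|2|^2 + 2*|-1|^2 + 2*|-1|^2 + 3*|0|^2 + 3*|2|^2]
  = (1/12)[(64) + (4) + (2) + (2) + (0) + (12)] = 84/12 = 7.
A character is irreducible iff <chi, chi> = 1, so this representation is reducible.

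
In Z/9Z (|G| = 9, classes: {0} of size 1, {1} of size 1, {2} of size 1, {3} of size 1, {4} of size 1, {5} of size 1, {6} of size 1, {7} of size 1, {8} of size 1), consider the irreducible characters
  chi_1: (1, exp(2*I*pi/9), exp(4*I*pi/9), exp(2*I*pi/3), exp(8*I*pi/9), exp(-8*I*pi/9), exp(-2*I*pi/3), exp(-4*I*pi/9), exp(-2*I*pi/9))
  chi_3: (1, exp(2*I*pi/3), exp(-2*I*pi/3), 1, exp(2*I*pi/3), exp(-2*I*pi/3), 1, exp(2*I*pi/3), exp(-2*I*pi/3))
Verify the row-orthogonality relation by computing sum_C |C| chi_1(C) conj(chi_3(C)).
Sum = 0; so <chi_1, chi_3> = 0 (distinct irreducibles are orthogonal).

Compute term by term over conjugacy classes (|C| * chi_1(C) * conj(chi_3(C))):
  1*(1)*conj(1) + 1*(exp(2*I*pi/9))*conj(exp(2*I*pi/3)) + 1*(exp(4*I*pi/9))*conj(exp(-2*I*pi/3)) + 1*(exp(2*I*pi/3))*conj(1) + 1*(exp(8*I*pi/9))*conj(exp(2*I*pi/3)) + 1*(exp(-8*I*pi/9))*conj(exp(-2*I*pi/3)) + 1*(exp(-2*I*pi/3))*conj(1) + 1*(exp(-4*I*pi/9))*conj(exp(2*I*pi/3)) + 1*(exp(-2*I*pi/9))*conj(exp(-2*I*pi/3))
  = (1) + (exp(-4*I*pi/9)) + (exp(-8*I*pi/9)) + (exp(2*I*pi/3)) + (exp(2*I*pi/9)) + (exp(-2*I*pi/9)) + (exp(-2*I*pi/3)) + (exp(8*I*pi/9)) + (exp(4*I*pi/9))
  = 0.
(Exp terms are combined using exp(i*s)*conj(exp(i*t)) = exp(i*(s-t)), and sums of them are collapsed using the identity that for every m > 1 the m distinct m-th roots of unity sum to 0, e.g. 1 + exp(2*I*pi/3) + exp(-2*I*pi/3) = 0.)
Dividing by |G| = 9 gives 0/9 = 0, matching the row-orthogonality relation <chi_1, chi_3> = [chi_1 = chi_3].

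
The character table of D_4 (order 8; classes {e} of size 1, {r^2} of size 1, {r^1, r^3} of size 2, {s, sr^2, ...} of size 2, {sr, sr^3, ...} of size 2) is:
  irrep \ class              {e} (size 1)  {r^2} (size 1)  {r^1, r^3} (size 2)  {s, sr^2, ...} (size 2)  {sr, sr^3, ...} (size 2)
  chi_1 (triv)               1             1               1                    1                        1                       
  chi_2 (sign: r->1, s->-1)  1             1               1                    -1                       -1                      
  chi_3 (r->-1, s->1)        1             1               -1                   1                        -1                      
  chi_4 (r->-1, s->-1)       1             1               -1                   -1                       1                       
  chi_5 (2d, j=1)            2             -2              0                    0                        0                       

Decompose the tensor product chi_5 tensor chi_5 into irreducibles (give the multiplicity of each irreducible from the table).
chi_5 tensor chi_5 = chi_1 + chi_2 + chi_3 + chi_4 (all other irreducibles have multiplicity 0).

The character of a tensor product is the pointwise product (chi_5 * chi_5)(C) = chi_5(C) * chi_5(C):
  {e}: (2)*(2), {r^2}: (-2)*(-2), {r^1, r^3}: (0)*(0), {s, sr^2, ...}: (0)*(0), {sr, sr^3, ...}: (0)*(0)
so (chi_5 * chi_5) takes values
  {e} -> 4, {r^2} -> 4, {r^1, r^3} -> 0, {s, sr^2, ...} -> 0, {sr, sr^3, ...} -> 0.
Now take the inner product of this character with each irreducible chi from the table, <chi_5*chi_5, chi> = (1/8) sum_C |C| (chi_5*chi_5)(C) conj(chi(C)):
  <chi_5*chi_5, chi_1> = (1/8)[1*(4)*conj(1) + 1*(4)*conj(1) + 2*(0)*conj(1) + 2*(0)*conj(1) + 2*(0)*conj(1)]
      = (1/8)[(4) + (4) + (0) + (0) + (0)] = 8/8 = 1
  <chi_5*chi_5, chi_2> = (1/8)[1*(4)*conj(1) + 1*(4)*conj(1) + 2*(0)*conj(1) + 2*(0)*conj(-1) + 2*(0)*conj(-1)]
      = (1/8)[(4) + (4) + (0) + (0) + (0)] = 8/8 = 1
  <chi_5*chi_5, chi_3> = (1/8)[1*(4)*conj(1) + 1*(4)*conj(1) + 2*(0)*conj(-1) + 2*(0)*conj(1) + 2*(0)*conj(-1)]
      = (1/8)[(4) + (4) + (0) + (0) + (0)] = 8/8 = 1
  <chi_5*chi_5, chi_4> = (1/8)[1*(4)*conj(1) + 1*(4)*conj(1) + 2*(0)*conj(-1) + 2*(0)*conj(-1) + 2*(0)*conj(1)]
      = (1/8)[(4) + (4) + (0) + (0) + (0)] = 8/8 = 1
  <chi_5*chi_5, chi_5> = (1/8)[1*(4)*conj(2) + 1*(4)*conj(-2) + 2*(0)*conj(0) + 2*(0)*conj(0) + 2*(0)*conj(0)]
      = (1/8)[(8) + (-8) + (0) + (0) + (0)] = 0/8 = 0
Hence the multiplicities are chi_1: 1, chi_2: 1, chi_3: 1, chi_4: 1. Dimension check: dim(chi_5)*dim(chi_5) = 2*2 = 4 and sum (mult * dim) = 1*1 + 1*1 + 1*1 + 1*1 = 4.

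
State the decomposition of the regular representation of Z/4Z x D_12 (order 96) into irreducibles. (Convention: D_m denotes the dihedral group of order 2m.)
Each irreducible V_i of dimension d_i appears with multiplicity d_i, i.e. rho_reg = (direct sum over all irreducibles V_i) d_i V_i. The irreducible dimensions for Z/4Z x D_12 are 1, 1, 1, 1, 1, 1, 1, 1, 1, 1, 1, 1, 1, 1, 1, 1, 2, 2, 2, 2, 2, 2, 2, 2, 2, 2, 2, 2, 2, 2, 2, 2, 2, 2, 2, 2: 16 irreducibles of dimension 1, each with multiplicity 1; 20 irreducibles of dimension 2, each with multiplicity 2. Total dimension 16*1*1 + 20*2*2 = 96 = |G|.

General theorem: in the regular representation of a finite group G, each irreducible appears with multiplicity equal to its dimension. Check: dim(rho_reg) = sum d_i^2 = 1 + 1 + 1 + 1 + 1 + 1 + 1 + 1 + 1 + 1 + 1 + 1 + 1 + 1 + 1 + 1 + 4 + 4 + 4 + 4 + 4 + 4 + 4 + 4 + 4 + 4 + 4 + 4 + 4 + 4 + 4 + 4 + 4 + 4 + 4 + 4 = 96 = |G|.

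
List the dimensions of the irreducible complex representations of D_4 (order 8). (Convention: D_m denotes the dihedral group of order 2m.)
Dimensions: 1, 1, 1, 1, 2

Proof sketch: There are 5 irreducibles (= number of conjugacy classes). Their dimensions d_i satisfy sum d_i^2 = |G| = 8: 1 + 1 + 1 + 1 + 4 = 8.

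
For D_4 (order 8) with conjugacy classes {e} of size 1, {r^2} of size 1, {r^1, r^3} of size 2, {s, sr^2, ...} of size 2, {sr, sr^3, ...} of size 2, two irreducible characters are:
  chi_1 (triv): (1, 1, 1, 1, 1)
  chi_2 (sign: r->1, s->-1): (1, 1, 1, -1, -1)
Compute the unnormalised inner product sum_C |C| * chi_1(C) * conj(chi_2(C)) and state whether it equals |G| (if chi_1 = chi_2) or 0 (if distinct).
Sum = 0; so <chi_1, chi_2> = 0 (distinct irreducibles are orthogonal).

Justification: Compute term by term over conjugacy classes (|C| * chi_1(C) * conj(chi_2(C))):
  1*(1)*conj(1) + 1*(1)*conj(1) + 2*(1)*conj(1) + 2*(1)*conj(-1) + 2*(1)*conj(-1)
  = (1) + (1) + (2) + (-2) + (-2)
  = 0.
Dividing by |G| = 8 gives 0/8 = 0, matching the row-orthogonality relation <chi_1, chi_2> = [chi_1 = chi_2].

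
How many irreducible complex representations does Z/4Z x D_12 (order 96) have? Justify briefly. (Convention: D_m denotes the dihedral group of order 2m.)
36

Solution. The number of irreducible complex representations of a finite group equals its number of conjugacy classes. For a direct product, #classes(G x H) = #classes(G) * #classes(H). Z/4Z has 4 classes (abelian), D_12 has 9 classes, so 4 * 9 = 36, so Z/4Z x D_12 (order 96) has exactly 36 irreducible complex representations.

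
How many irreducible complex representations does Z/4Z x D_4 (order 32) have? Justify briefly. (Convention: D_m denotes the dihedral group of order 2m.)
20

Details: The number of irreducible complex representations of a finite group equals its number of conjugacy classes. For a direct product, #classes(G x H) = #classes(G) * #classes(H). Z/4Z has 4 classes (abelian), D_4 has 5 classes, so 4 * 5 = 20, so Z/4Z x D_4 (order 32) has exactly 20 irreducible complex representations.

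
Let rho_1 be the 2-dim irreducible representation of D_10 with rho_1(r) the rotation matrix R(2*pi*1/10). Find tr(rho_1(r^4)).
chi_{rho_1}(r^4) = 2*cos(2*pi*1*4/10) = -sqrt(5)/2 - 1/2

Details: rho_1(r^4) is rotation by angle 2*pi*1*4/10, whose trace is 2*cos(2*pi*1*4/10) = -sqrt(5)/2 - 1/2.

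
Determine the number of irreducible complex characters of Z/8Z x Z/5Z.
40

Justification: The number of irreducible complex representations of a finite group equals its number of conjugacy classes. Z/8Z x Z/5Z is abelian of order 40, so every element is its own conjugacy class: 40 classes, so Z/8Z x Z/5Z (order 40) has exactly 40 irreducible complex representations.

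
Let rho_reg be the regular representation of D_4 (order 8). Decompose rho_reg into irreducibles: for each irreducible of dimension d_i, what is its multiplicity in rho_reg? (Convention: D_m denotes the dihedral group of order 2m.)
Each irreducible V_i of dimension d_i appears with multiplicity d_i, i.e. rho_reg = (direct sum over all irreducibles V_i) d_i V_i. The irreducible dimensions for D_4 are 1, 1, 1, 1, 2: 4 irreducibles of dimension 1, each with multiplicity 1; 1 irreducible of dimension 2, with multiplicity 2. Total dimension 4*1*1 + 1*2*2 = 8 = |G|.

Argument: General theorem: in the regular representation of a finite group G, each irreducible appears with multiplicity equal to its dimension. Check: dim(rho_reg) = sum d_i^2 = 1 + 1 + 1 + 1 + 4 = 8 = |G|.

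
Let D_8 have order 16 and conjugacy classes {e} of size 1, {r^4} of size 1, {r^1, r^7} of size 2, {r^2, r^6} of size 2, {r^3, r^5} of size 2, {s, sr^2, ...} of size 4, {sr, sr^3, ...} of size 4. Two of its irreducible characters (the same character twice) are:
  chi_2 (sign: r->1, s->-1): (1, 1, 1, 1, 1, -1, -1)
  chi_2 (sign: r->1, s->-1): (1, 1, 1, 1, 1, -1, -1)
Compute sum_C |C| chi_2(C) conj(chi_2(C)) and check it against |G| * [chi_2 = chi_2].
Sum = 16 = |G| = 16; so <chi_2, chi_2> = 1 (norm-1 confirms irreducibility).

Solution. Compute term by term over conjugacy classes (|C| * chi_2(C) * conj(chi_2(C))):
  1*(1)*conj(1) + 1*(1)*conj(1) + 2*(1)*conj(1) + 2*(1)*conj(1) + 2*(1)*conj(1) + 4*(-1)*conj(-1) + 4*(-1)*conj(-1)
  = (1) + (1) + (2) + (2) + (2) + (4) + (4)
  = 16.
Dividing by |G| = 16 gives 16/16 = 1, matching the row-orthogonality relation <chi_2, chi_2> = [chi_2 = chi_2].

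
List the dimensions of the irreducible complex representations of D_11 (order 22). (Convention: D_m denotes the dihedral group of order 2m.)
Dimensions: 1, 1, 2, 2, 2, 2, 2

There are 7 irreducibles (= number of conjugacy classes). Their dimensions d_i satisfy sum d_i^2 = |G| = 22: 1 + 1 + 4 + 4 + 4 + 4 + 4 = 22.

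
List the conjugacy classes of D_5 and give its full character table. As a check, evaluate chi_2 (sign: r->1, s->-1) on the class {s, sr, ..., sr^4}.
Conjugacy classes: {e} of size 1, {r^1, r^4} of size 2, {r^2, r^3} of size 2, {s, sr, ..., sr^4} of size 5.
Character table:
  irrep \ class              {e} (size 1)  {r^1, r^4} (size 2)  {r^2, r^3} (size 2)  {s, sr, ..., sr^4} (size 5)
  chi_1 (triv)               1             1                    1                    1                          
  chi_2 (sign: r->1, s->-1)  1             1                    1                    -1                         
  chi_3 (2d, j=1)            2             -1/2 + sqrt(5)/2     -sqrt(5)/2 - 1/2     0                          
  chi_4 (2d, j=2)            2             -sqrt(5)/2 - 1/2     -1/2 + sqrt(5)/2     0                          

Spot check: chi_2 (sign: r->1, s->-1) on {s, sr, ..., sr^4} = -1.

Argument: D_5 has order 2*5 = 10 with 4 conjugacy classes, hence 4 irreducibles. Sum of squared dims 1 + 1 + 4 + 4 = 10 = |G|. Linear characters come from the abelianisation; the 2-dimensional irreps have character r^k -> 2*cos(2*pi*j*k/5), reflections -> 0.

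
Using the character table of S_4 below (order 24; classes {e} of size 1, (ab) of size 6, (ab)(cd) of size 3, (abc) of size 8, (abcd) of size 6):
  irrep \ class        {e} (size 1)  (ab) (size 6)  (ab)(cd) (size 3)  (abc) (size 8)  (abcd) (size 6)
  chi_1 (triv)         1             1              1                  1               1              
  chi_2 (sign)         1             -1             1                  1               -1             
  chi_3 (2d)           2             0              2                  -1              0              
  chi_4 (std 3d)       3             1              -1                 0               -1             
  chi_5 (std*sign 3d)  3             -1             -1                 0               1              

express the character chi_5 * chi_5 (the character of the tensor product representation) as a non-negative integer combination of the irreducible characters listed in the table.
chi_5 tensor chi_5 = chi_1 + chi_3 + chi_4 + chi_5 (all other irreducibles have multiplicity 0).

The character of a tensor product is the pointwise product (chi_5 * chi_5)(C) = chi_5(C) * chi_5(C):
  {e}: (3)*(3), (ab): (-1)*(-1), (ab)(cd): (-1)*(-1), (abc): (0)*(0), (abcd): (1)*(1)
so (chi_5 * chi_5) takes values
  {e} -> 9, (ab) -> 1, (ab)(cd) -> 1, (abc) -> 0, (abcd) -> 1.
Now take the inner product of this character with each irreducible chi from the table, <chi_5*chi_5, chi> = (1/24) sum_C |C| (chi_5*chi_5)(C) conj(chi(C)):
  <chi_5*chi_5, chi_1> = (1/24)[1*(9)*conj(1) + 6*(1)*conj(1) + 3*(1)*conj(1) + 8*(0)*conj(1) + 6*(1)*conj(1)]
      = (1/24)[(9) + (6) + (3) + (0) + (6)] = 24/24 = 1
  <chi_5*chi_5, chi_2> = (1/24)[1*(9)*conj(1) + 6*(1)*conj(-1) + 3*(1)*conj(1) + 8*(0)*conj(1) + 6*(1)*conj(-1)]
      = (1/24)[(9) + (-6) + (3) + (0) + (-6)] = 0/24 = 0
  <chi_5*chi_5, chi_3> = (1/24)[1*(9)*conj(2) + 6*(1)*conj(0) + 3*(1)*conj(2) + 8*(0)*conj(-1) + 6*(1)*conj(0)]
      = (1/24)[(18) + (0) + (6) + (0) + (0)] = 24/24 = 1
  <chi_5*chi_5, chi_4> = (1/24)[1*(9)*conj(3) + 6*(1)*conj(1) + 3*(1)*conj(-1) + 8*(0)*conj(0) + 6*(1)*conj(-1)]
      = (1/24)[(27) + (6) + (-3) + (0) + (-6)] = 24/24 = 1
  <chi_5*chi_5, chi_5> = (1/24)[1*(9)*conj(3) + 6*(1)*conj(-1) + 3*(1)*conj(-1) + 8*(0)*conj(0) + 6*(1)*conj(1)]
      = (1/24)[(27) + (-6) + (-3) + (0) + (6)] = 24/24 = 1
Hence the multiplicities are chi_1: 1, chi_3: 1, chi_4: 1, chi_5: 1. Dimension check: dim(chi_5)*dim(chi_5) = 3*3 = 9 and sum (mult * dim) = 1*1 + 1*2 + 1*3 + 1*3 = 9.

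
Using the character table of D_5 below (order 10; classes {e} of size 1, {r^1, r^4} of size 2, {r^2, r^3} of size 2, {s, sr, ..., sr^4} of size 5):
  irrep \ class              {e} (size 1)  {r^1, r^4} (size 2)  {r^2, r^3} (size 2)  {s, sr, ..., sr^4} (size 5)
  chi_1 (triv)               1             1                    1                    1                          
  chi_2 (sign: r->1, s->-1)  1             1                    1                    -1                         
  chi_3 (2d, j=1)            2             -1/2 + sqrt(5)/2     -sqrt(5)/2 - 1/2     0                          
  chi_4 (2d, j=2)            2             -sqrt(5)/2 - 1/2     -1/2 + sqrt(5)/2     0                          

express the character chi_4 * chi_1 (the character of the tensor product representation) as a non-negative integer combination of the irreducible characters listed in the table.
chi_4 tensor chi_1 = chi_4 (all other irreducibles have multiplicity 0).

Justification: The character of a tensor product is the pointwise product (chi_4 * chi_1)(C) = chi_4(C) * chi_1(C):
  {e}: (2)*(1), {r^1, r^4}: (-sqrt(5)/2 - 1/2)*(1), {r^2, r^3}: (-1/2 + sqrt(5)/2)*(1), {s, sr, ..., sr^4}: (0)*(1)
so (chi_4 * chi_1) takes values
  {e} -> 2, {r^1, r^4} -> -sqrt(5)/2 - 1/2, {r^2, r^3} -> -1/2 + sqrt(5)/2, {s, sr, ..., sr^4} -> 0.
Now take the inner product of this character with each irreducible chi from the table, <chi_4*chi_1, chi> = (1/10) sum_C |C| (chi_4*chi_1)(C) conj(chi(C)):
  <chi_4*chi_1, chi_1> = (1/10)[1*(2)*conj(1) + 2*(-sqrt(5)/2 - 1/2)*conj(1) + 2*(-1/2 + sqrt(5)/2)*conj(1) + 5*(0)*conj(1)]
      = (1/10)[(2) + (-sqrt(5) - 1) + (-1 + sqrt(5)) + (0)] = 0/10 = 0
  <chi_4*chi_1, chi_2> = (1/10)[1*(2)*conj(1) + 2*(-sqrt(5)/2 - 1/2)*conj(1) + 2*(-1/2 + sqrt(5)/2)*conj(1) + 5*(0)*conj(-1)]
      = (1/10)[(2) + (-sqrt(5) - 1) + (-1 + sqrt(5)) + (0)] = 0/10 = 0
  <chi_4*chi_1, chi_3> = (1/10)[1*(2)*conj(2) + 2*(-sqrt(5)/2 - 1/2)*conj(-1/2 + sqrt(5)/2) + 2*(-1/2 + sqrt(5)/2)*conj(-sqrt(5)/2 - 1/2) + 5*(0)*conj(0)]
      = (1/10)[(4) + (-2) + (-2) + (0)] = 0/10 = 0
  <chi_4*chi_1, chi_4> = (1/10)[1*(2)*conj(2) + 2*(-sqrt(5)/2 - 1/2)*conj(-sqrt(5)/2 - 1/2) + 2*(-1/2 + sqrt(5)/2)*conj(-1/2 + sqrt(5)/2) + 5*(0)*conj(0)]
      = (1/10)[(4) + (sqrt(5) + 3) + (3 - sqrt(5)) + (0)] = 10/10 = 1
Hence the multiplicities are chi_4: 1. Dimension check: dim(chi_4)*dim(chi_1) = 2*1 = 2 and sum (mult * dim) = 1*2 = 2.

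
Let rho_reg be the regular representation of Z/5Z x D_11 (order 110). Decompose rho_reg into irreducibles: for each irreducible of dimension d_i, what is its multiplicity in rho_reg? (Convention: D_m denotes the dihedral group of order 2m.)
Each irreducible V_i of dimension d_i appears with multiplicity d_i, i.e. rho_reg = (direct sum over all irreducibles V_i) d_i V_i. The irreducible dimensions for Z/5Z x D_11 are 1, 1, 1, 1, 1, 1, 1, 1, 1, 1, 2, 2, 2, 2, 2, 2, 2, 2, 2, 2, 2, 2, 2, 2, 2, 2, 2, 2, 2, 2, 2, 2, 2, 2, 2: 10 irreducibles of dimension 1, each with multiplicity 1; 25 irreducibles of dimension 2, each with multiplicity 2. Total dimension 10*1*1 + 25*2*2 = 110 = |G|.

Reasoning: General theorem: in the regular representation of a finite group G, each irreducible appears with multiplicity equal to its dimension. Check: dim(rho_reg) = sum d_i^2 = 1 + 1 + 1 + 1 + 1 + 1 + 1 + 1 + 1 + 1 + 4 + 4 + 4 + 4 + 4 + 4 + 4 + 4 + 4 + 4 + 4 + 4 + 4 + 4 + 4 + 4 + 4 + 4 + 4 + 4 + 4 + 4 + 4 + 4 + 4 = 110 = |G|.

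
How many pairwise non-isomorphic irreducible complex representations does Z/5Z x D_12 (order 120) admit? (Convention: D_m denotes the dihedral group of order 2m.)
45

Why: The number of irreducible complex representations of a finite group equals its number of conjugacy classes. For a direct product, #classes(G x H) = #classes(G) * #classes(H). Z/5Z has 5 classes (abelian), D_12 has 9 classes, so 5 * 9 = 45, so Z/5Z x D_12 (order 120) has exactly 45 irreducible complex representations.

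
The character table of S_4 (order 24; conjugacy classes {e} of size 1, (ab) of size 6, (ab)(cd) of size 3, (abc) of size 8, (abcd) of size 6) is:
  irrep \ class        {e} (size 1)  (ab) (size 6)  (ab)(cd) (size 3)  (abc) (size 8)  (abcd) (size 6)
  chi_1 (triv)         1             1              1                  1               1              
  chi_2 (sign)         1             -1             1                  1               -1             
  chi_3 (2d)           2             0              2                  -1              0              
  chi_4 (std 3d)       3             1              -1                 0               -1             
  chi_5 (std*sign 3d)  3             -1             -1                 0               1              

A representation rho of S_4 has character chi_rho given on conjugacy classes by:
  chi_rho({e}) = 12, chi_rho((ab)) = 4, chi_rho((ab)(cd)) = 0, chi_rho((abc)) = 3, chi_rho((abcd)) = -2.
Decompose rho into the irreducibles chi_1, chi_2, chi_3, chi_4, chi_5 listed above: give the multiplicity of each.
Multiplicities: chi_1: 2, chi_2: 1, chi_3: 0, chi_4: 3, chi_5: 0.

Why: Use <chi_rho, chi> = (1/|G|) sum_C |C| * chi_rho(C) * conj(chi(C)) with |G| = 24 for each irreducible chi in the table:
  <chi_rho, chi_1> = (1/24)[1*(12)*conj(1) + 6*(4)*conj(1) + 3*(0)*conj(1) + 8*(3)*conj(1) + 6*(-2)*conj(1)]
      = (1/24)[(12) + (24) + (0) + (24) + (-12)] = 48/24 = 2
  <chi_rho, chi_2> = (1/24)[1*(12)*conj(1) + 6*(4)*conj(-1) + 3*(0)*conj(1) + 8*(3)*conj(1) + 6*(-2)*conj(-1)]
      = (1/24)[(12) + (-24) + (0) + (24) + (12)] = 24/24 = 1
  <chi_rho, chi_3> = (1/24)[1*(12)*conj(2) + 6*(4)*conj(0) + 3*(0)*conj(2) + 8*(3)*conj(-1) + 6*(-2)*conj(0)]
      = (1/24)[(24) + (0) + (0) + (-24) + (0)] = 0/24 = 0
  <chi_rho, chi_4> = (1/24)[1*(12)*conj(3) + 6*(4)*conj(1) + 3*(0)*conj(-1) + 8*(3)*conj(0) + 6*(-2)*conj(-1)]
      = (1/24)[(36) + (24) + (0) + (0) + (12)] = 72/24 = 3
  <chi_rho, chi_5> = (1/24)[1*(12)*conj(3) + 6*(4)*conj(-1) + 3*(0)*conj(-1) + 8*(3)*conj(0) + 6*(-2)*conj(1)]
      = (1/24)[(36) + (-24) + (0) + (0) + (-12)] = 0/24 = 0
Dimension check: dim(rho) = sum (mult * dim) = 2*1 + 1*1 + 0*2 + 3*3 + 0*3 = 12 = chi_rho(e) = 12.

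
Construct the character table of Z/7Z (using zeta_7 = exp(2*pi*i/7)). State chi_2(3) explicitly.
Character table of Z/7Z (irreps indexed chi_0,...,chi_6 with chi_k(m) = zeta_7^(k*m), zeta_7 = exp(2*pi*i/7)):
  irrep \ class  {0} (size 1)  {1} (size 1)    {2} (size 1)    {3} (size 1)    {4} (size 1)    {5} (size 1)    {6} (size 1)  
  chi_0          1             1               1               1               1               1               1             
  chi_1          1             exp(2*I*pi/7)   exp(4*I*pi/7)   exp(6*I*pi/7)   exp(-6*I*pi/7)  exp(-4*I*pi/7)  exp(-2*I*pi/7)
  chi_2          1             exp(4*I*pi/7)   exp(-6*I*pi/7)  exp(-2*I*pi/7)  exp(2*I*pi/7)   exp(6*I*pi/7)   exp(-4*I*pi/7)
  chi_3          1             exp(6*I*pi/7)   exp(-2*I*pi/7)  exp(4*I*pi/7)   exp(-4*I*pi/7)  exp(2*I*pi/7)   exp(-6*I*pi/7)
  chi_4          1             exp(-6*I*pi/7)  exp(2*I*pi/7)   exp(-4*I*pi/7)  exp(4*I*pi/7)   exp(-2*I*pi/7)  exp(6*I*pi/7) 
  chi_5          1             exp(-4*I*pi/7)  exp(6*I*pi/7)   exp(2*I*pi/7)   exp(-2*I*pi/7)  exp(-6*I*pi/7)  exp(4*I*pi/7) 
  chi_6          1             exp(-2*I*pi/7)  exp(-4*I*pi/7)  exp(-6*I*pi/7)  exp(6*I*pi/7)   exp(4*I*pi/7)   exp(2*I*pi/7) 

Spot check: chi_2(3) = zeta_7^(2*3) = zeta_7^6 = exp(-2*I*pi/7).

Details: Z/7Z is abelian, so all 7 irreducible complex representations are 1-dimensional. They are given by chi_k(m) = zeta_7^(k*m) for k = 0,...,6. Row orthogonality: sum_m chi_k(m) conj(chi_l(m)) = 7 * [k = l].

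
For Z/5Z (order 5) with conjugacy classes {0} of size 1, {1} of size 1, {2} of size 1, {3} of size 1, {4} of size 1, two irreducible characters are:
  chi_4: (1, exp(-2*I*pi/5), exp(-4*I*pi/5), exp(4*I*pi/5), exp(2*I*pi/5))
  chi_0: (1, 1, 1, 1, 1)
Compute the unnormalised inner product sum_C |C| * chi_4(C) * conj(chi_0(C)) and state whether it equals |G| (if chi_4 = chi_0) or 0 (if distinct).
Sum = 0; so <chi_4, chi_0> = 0 (distinct irreducibles are orthogonal).

Details: Compute term by term over conjugacy classes (|C| * chi_4(C) * conj(chi_0(C))):
  1*(1)*conj(1) + 1*(exp(-2*I*pi/5))*conj(1) + 1*(exp(-4*I*pi/5))*conj(1) + 1*(exp(4*I*pi/5))*conj(1) + 1*(exp(2*I*pi/5))*conj(1)
  = (1) + (exp(-2*I*pi/5)) + (exp(-4*I*pi/5)) + (exp(4*I*pi/5)) + (exp(2*I*pi/5))
  = 0.
(Exp terms are combined using exp(i*s)*conj(exp(i*t)) = exp(i*(s-t)), and sums of them are collapsed using the identity that for every m > 1 the m distinct m-th roots of unity sum to 0, e.g. 1 + exp(2*I*pi/3) + exp(-2*I*pi/3) = 0.)
Dividing by |G| = 5 gives 0/5 = 0, matching the row-orthogonality relation <chi_4, chi_0> = [chi_4 = chi_0].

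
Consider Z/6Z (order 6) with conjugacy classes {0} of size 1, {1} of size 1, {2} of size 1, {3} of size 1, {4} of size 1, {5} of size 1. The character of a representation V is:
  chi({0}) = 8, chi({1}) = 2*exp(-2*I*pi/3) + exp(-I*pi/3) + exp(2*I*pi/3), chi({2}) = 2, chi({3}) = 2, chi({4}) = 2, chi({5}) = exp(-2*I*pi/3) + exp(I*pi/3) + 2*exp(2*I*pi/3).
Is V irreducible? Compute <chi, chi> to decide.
Not irreducible (reducible): <chi, chi> = 14 > 1.

Reasoning: <chi, chi> = (1/|G|) sum_C |C| * |chi(C)|^2 = (1/6)[1*|8|^2 + 1*|2*exp(-2*I*pi/3) + exp(-I*pi/3) + exp(2*I*pi/3)|^2 + 1*|2|^2 + 1*|2|^2 + 1*|2|^2 + 1*|exp(-2*I*pi/3) + exp(I*pi/3) + 2*exp(2*I*pi/3)|^2]
  = (1/6)[(64) + (4) + (4) + (4) + (4) + (4)] = 84/6 = 14.
(Exp terms are combined using exp(i*s)*conj(exp(i*t)) = exp(i*(s-t)), and sums of them are collapsed using the identity that for every m > 1 the m distinct m-th roots of unity sum to 0, e.g. 1 + exp(2*I*pi/3) + exp(-2*I*pi/3) = 0.)
A character is irreducible iff <chi, chi> = 1, so this representation is reducible.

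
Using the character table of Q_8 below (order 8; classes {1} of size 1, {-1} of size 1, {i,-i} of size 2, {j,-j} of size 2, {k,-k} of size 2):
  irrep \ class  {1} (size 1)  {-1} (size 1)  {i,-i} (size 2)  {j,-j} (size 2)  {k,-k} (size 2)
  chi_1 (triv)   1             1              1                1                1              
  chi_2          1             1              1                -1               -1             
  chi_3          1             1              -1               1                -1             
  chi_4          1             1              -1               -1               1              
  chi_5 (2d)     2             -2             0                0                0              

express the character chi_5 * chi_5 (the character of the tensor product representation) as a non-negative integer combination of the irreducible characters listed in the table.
chi_5 tensor chi_5 = chi_1 + chi_2 + chi_3 + chi_4 (all other irreducibles have multiplicity 0).

Why: The character of a tensor product is the pointwise product (chi_5 * chi_5)(C) = chi_5(C) * chi_5(C):
  {1}: (2)*(2), {-1}: (-2)*(-2), {i,-i}: (0)*(0), {j,-j}: (0)*(0), {k,-k}: (0)*(0)
so (chi_5 * chi_5) takes values
  {1} -> 4, {-1} -> 4, {i,-i} -> 0, {j,-j} -> 0, {k,-k} -> 0.
Now take the inner product of this character with each irreducible chi from the table, <chi_5*chi_5, chi> = (1/8) sum_C |C| (chi_5*chi_5)(C) conj(chi(C)):
  <chi_5*chi_5, chi_1> = (1/8)[1*(4)*conj(1) + 1*(4)*conj(1) + 2*(0)*conj(1) + 2*(0)*conj(1) + 2*(0)*conj(1)]
      = (1/8)[(4) + (4) + (0) + (0) + (0)] = 8/8 = 1
  <chi_5*chi_5, chi_2> = (1/8)[1*(4)*conj(1) + 1*(4)*conj(1) + 2*(0)*conj(1) + 2*(0)*conj(-1) + 2*(0)*conj(-1)]
      = (1/8)[(4) + (4) + (0) + (0) + (0)] = 8/8 = 1
  <chi_5*chi_5, chi_3> = (1/8)[1*(4)*conj(1) + 1*(4)*conj(1) + 2*(0)*conj(-1) + 2*(0)*conj(1) + 2*(0)*conj(-1)]
      = (1/8)[(4) + (4) + (0) + (0) + (0)] = 8/8 = 1
  <chi_5*chi_5, chi_4> = (1/8)[1*(4)*conj(1) + 1*(4)*conj(1) + 2*(0)*conj(-1) + 2*(0)*conj(-1) + 2*(0)*conj(1)]
      = (1/8)[(4) + (4) + (0) + (0) + (0)] = 8/8 = 1
  <chi_5*chi_5, chi_5> = (1/8)[1*(4)*conj(2) + 1*(4)*conj(-2) + 2*(0)*conj(0) + 2*(0)*conj(0) + 2*(0)*conj(0)]
      = (1/8)[(8) + (-8) + (0) + (0) + (0)] = 0/8 = 0
Hence the multiplicities are chi_1: 1, chi_2: 1, chi_3: 1, chi_4: 1. Dimension check: dim(chi_5)*dim(chi_5) = 2*2 = 4 and sum (mult * dim) = 1*1 + 1*1 + 1*1 + 1*1 = 4.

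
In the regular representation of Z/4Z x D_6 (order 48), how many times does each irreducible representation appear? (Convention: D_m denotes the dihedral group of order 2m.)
Each irreducible V_i of dimension d_i appears with multiplicity d_i, i.e. rho_reg = (direct sum over all irreducibles V_i) d_i V_i. The irreducible dimensions for Z/4Z x D_6 are 1, 1, 1, 1, 1, 1, 1, 1, 1, 1, 1, 1, 1, 1, 1, 1, 2, 2, 2, 2, 2, 2, 2, 2: 16 irreducibles of dimension 1, each with multiplicity 1; 8 irreducibles of dimension 2, each with multiplicity 2. Total dimension 16*1*1 + 8*2*2 = 48 = |G|.

Derivation: General theorem: in the regular representation of a finite group G, each irreducible appears with multiplicity equal to its dimension. Check: dim(rho_reg) = sum d_i^2 = 1 + 1 + 1 + 1 + 1 + 1 + 1 + 1 + 1 + 1 + 1 + 1 + 1 + 1 + 1 + 1 + 4 + 4 + 4 + 4 + 4 + 4 + 4 + 4 = 48 = |G|.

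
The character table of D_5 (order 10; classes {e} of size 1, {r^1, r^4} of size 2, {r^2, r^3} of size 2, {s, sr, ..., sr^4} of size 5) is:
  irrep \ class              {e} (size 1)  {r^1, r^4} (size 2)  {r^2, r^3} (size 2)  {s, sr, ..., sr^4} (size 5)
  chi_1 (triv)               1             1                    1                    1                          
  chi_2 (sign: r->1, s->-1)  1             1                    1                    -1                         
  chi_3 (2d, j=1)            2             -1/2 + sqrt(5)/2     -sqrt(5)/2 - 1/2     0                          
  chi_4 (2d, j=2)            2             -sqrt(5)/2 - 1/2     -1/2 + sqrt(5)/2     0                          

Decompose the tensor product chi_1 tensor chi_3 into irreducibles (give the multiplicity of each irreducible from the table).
chi_1 tensor chi_3 = chi_3 (all other irreducibles have multiplicity 0).

Why: The character of a tensor product is the pointwise product (chi_1 * chi_3)(C) = chi_1(C) * chi_3(C):
  {e}: (1)*(2), {r^1, r^4}: (1)*(-1/2 + sqrt(5)/2), {r^2, r^3}: (1)*(-sqrt(5)/2 - 1/2), {s, sr, ..., sr^4}: (1)*(0)
so (chi_1 * chi_3) takes values
  {e} -> 2, {r^1, r^4} -> -1/2 + sqrt(5)/2, {r^2, r^3} -> -sqrt(5)/2 - 1/2, {s, sr, ..., sr^4} -> 0.
Now take the inner product of this character with each irreducible chi from the table, <chi_1*chi_3, chi> = (1/10) sum_C |C| (chi_1*chi_3)(C) conj(chi(C)):
  <chi_1*chi_3, chi_1> = (1/10)[1*(2)*conj(1) + 2*(-1/2 + sqrt(5)/2)*conj(1) + 2*(-sqrt(5)/2 - 1/2)*conj(1) + 5*(0)*conj(1)]
      = (1/10)[(2) + (-1 + sqrt(5)) + (-sqrt(5) - 1) + (0)] = 0/10 = 0
  <chi_1*chi_3, chi_2> = (1/10)[1*(2)*conj(1) + 2*(-1/2 + sqrt(5)/2)*conj(1) + 2*(-sqrt(5)/2 - 1/2)*conj(1) + 5*(0)*conj(-1)]
      = (1/10)[(2) + (-1 + sqrt(5)) + (-sqrt(5) - 1) + (0)] = 0/10 = 0
  <chi_1*chi_3, chi_3> = (1/10)[1*(2)*conj(2) + 2*(-1/2 + sqrt(5)/2)*conj(-1/2 + sqrt(5)/2) + 2*(-sqrt(5)/2 - 1/2)*conj(-sqrt(5)/2 - 1/2) + 5*(0)*conj(0)]
      = (1/10)[(4) + (3 - sqrt(5)) + (sqrt(5) + 3) + (0)] = 10/10 = 1
  <chi_1*chi_3, chi_4> = (1/10)[1*(2)*conj(2) + 2*(-1/2 + sqrt(5)/2)*conj(-sqrt(5)/2 - 1/2) + 2*(-sqrt(5)/2 - 1/2)*conj(-1/2 + sqrt(5)/2) + 5*(0)*conj(0)]
      = (1/10)[(4) + (-2) + (-2) + (0)] = 0/10 = 0
Hence the multiplicities are chi_3: 1. Dimension check: dim(chi_1)*dim(chi_3) = 1*2 = 2 and sum (mult * dim) = 1*2 = 2.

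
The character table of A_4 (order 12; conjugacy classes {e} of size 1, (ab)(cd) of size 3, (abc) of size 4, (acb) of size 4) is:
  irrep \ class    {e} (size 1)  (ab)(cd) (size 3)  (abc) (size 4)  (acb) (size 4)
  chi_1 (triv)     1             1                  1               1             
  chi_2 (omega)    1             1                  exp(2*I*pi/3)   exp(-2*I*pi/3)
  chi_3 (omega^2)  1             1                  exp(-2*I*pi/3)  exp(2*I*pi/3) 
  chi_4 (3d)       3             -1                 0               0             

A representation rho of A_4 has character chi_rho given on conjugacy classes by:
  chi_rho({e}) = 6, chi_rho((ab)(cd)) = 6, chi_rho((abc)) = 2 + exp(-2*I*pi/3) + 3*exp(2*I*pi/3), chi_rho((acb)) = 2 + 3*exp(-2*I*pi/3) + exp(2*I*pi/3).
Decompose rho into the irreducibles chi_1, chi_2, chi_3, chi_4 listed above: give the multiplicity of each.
Multiplicities: chi_1: 2, chi_2: 3, chi_3: 1, chi_4: 0.

Reasoning: Use <chi_rho, chi> = (1/|G|) sum_C |C| * chi_rho(C) * conj(chi(C)) with |G| = 12 for each irreducible chi in the table:
  <chi_rho, chi_1> = (1/12)[1*(6)*conj(1) + 3*(6)*conj(1) + 4*(2 + exp(-2*I*pi/3) + 3*exp(2*I*pi/3))*conj(1) + 4*(2 + 3*exp(-2*I*pi/3) + exp(2*I*pi/3))*conj(1)]
      = (1/12)[(6) + (18) + (8 + 4*exp(-2*I*pi/3) + 12*exp(2*I*pi/3)) + (8 + 12*exp(-2*I*pi/3) + 4*exp(2*I*pi/3))] = 24/12 = 2
  <chi_rho, chi_2> = (1/12)[1*(6)*conj(1) + 3*(6)*conj(1) + 4*(2 + exp(-2*I*pi/3) + 3*exp(2*I*pi/3))*conj(exp(2*I*pi/3)) + 4*(2 + 3*exp(-2*I*pi/3) + exp(2*I*pi/3))*conj(exp(-2*I*pi/3))]
      = (1/12)[(6) + (18) + (12 + 8*exp(-2*I*pi/3) + 4*exp(2*I*pi/3)) + (12 + 4*exp(-2*I*pi/3) + 8*exp(2*I*pi/3))] = 36/12 = 3
  <chi_rho, chi_3> = (1/12)[1*(6)*conj(1) + 3*(6)*conj(1) + 4*(2 + exp(-2*I*pi/3) + 3*exp(2*I*pi/3))*conj(exp(-2*I*pi/3)) + 4*(2 + 3*exp(-2*I*pi/3) + exp(2*I*pi/3))*conj(exp(2*I*pi/3))]
      = (1/12)[(6) + (18) + (4 + 12*exp(-2*I*pi/3) + 8*exp(2*I*pi/3)) + (4 + 8*exp(-2*I*pi/3) + 12*exp(2*I*pi/3))] = 12/12 = 1
  <chi_rho, chi_4> = (1/12)[1*(6)*conj(3) + 3*(6)*conj(-1) + 4*(2 + exp(-2*I*pi/3) + 3*exp(2*I*pi/3))*conj(0) + 4*(2 + 3*exp(-2*I*pi/3) + exp(2*I*pi/3))*conj(0)]
      = (1/12)[(18) + (-18) + (0) + (0)] = 0/12 = 0
(Exp terms are combined using exp(i*s)*conj(exp(i*t)) = exp(i*(s-t)), and sums of them are collapsed using the identity that for every m > 1 the m distinct m-th roots of unity sum to 0, e.g. 1 + exp(2*I*pi/3) + exp(-2*I*pi/3) = 0.)
Dimension check: dim(rho) = sum (mult * dim) = 2*1 + 3*1 + 1*1 + 0*3 = 6 = chi_rho(e) = 6.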